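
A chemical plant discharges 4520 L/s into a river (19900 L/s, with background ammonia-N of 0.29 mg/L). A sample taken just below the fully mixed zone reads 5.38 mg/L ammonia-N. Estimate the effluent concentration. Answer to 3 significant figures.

Mass balance: 19900·0.2900 + 4520·Cₑ = 24420·5.380
→ Cₑ = (24420·5.380 − 19900·0.2900) / 4520 = 27.79 mg/L.

27.8 mg/L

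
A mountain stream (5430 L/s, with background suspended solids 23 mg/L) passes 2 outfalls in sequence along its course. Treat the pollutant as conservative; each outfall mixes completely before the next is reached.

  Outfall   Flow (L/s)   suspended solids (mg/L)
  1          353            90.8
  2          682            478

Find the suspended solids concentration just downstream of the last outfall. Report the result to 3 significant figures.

74.7 mg/L

Below outfall 1: Q → 5783 L/s, C = (5430·23.00 + 353.0·90.80)/5783 = 27.14 mg/L.
Below outfall 2: Q → 6465 L/s, C = (5783·27.14 + 682.0·478.0)/6465 = 74.70 mg/L.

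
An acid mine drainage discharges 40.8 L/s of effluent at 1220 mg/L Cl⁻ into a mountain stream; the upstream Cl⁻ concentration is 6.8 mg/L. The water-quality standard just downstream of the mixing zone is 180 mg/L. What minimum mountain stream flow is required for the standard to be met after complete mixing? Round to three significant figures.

Set C_mix = 180: (Q·6.800 + 40.80·1220) / (Q + 40.80) = 180
→ Q = 40.80·(1220 − 180)/(180 − 6.800) = 245.0 L/s.

245 L/s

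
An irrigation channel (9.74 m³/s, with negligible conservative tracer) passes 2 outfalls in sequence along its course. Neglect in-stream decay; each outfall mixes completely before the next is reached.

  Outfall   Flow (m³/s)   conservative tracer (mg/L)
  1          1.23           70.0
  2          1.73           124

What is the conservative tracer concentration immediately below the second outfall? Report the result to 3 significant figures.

23.7 mg/L

After outfall 1: Q = 9.740 + 1.230 = 10.97 m³/s; C = (9.740·0 + 1.230·70.00)/10.97 = 7.849 mg/L.
After outfall 2: Q = 10.97 + 1.730 = 12.70 m³/s; C = (10.97·7.849 + 1.730·124.0)/12.70 = 23.67 mg/L.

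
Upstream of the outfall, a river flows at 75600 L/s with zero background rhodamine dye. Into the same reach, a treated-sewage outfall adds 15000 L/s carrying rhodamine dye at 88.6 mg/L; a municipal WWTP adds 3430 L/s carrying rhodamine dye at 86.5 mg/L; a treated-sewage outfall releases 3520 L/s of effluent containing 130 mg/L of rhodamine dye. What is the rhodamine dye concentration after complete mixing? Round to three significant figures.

Conservation of mass: C = (75600·0 + 15000·88.60 + 3430·86.50 + 3520·130.0) / 97550 = 2083000/97550 = 21.36 mg/L.

21.4 mg/L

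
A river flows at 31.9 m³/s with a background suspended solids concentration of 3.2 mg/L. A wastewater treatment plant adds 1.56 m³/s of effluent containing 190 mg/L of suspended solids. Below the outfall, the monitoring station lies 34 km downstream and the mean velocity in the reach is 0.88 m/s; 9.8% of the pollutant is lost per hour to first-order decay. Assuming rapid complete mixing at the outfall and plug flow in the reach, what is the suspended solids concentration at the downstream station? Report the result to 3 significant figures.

Mixed concentration C = ΣQC/ΣQ = (31.90·3.200 + 1.560·190.0) / 33.46 = 398.5/33.46 = 11.91 mg/L.
Travel time t = 34·1000 / 0.88 = 38640 s = 10.73 h.
9.8%/h lost → k = −ln(1 − 0.098) = 0.1031 h⁻¹.
Applying C = C₀e^(−kt): 11.91 × 0.3306 = 3.937 mg/L.

3.94 mg/L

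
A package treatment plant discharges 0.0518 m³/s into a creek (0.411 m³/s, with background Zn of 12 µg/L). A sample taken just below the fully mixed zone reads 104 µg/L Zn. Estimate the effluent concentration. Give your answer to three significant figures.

834 µg/L

Mass balance: 0.4110·12.00 + 0.05180·Cₑ = 0.4628·104.0
→ Cₑ = (0.4628·104.0 − 0.4110·12.00) / 0.05180 = 834.0 µg/L.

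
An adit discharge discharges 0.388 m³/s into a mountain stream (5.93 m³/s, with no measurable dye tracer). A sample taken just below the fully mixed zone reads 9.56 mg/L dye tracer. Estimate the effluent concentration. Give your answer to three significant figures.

156 mg/L

Mass balance: 5.930·0 + 0.3880·Cₑ = 6.318·9.560
→ Cₑ = (6.318·9.560 − 5.930·0) / 0.3880 = 155.7 mg/L.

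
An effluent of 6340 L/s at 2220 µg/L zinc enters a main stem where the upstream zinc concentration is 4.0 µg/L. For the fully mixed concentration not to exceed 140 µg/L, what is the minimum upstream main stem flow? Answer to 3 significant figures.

97000 L/s

Set C_mix = 140: (Q·4.000 + 6340·2220) / (Q + 6340) = 140
→ Q = 6340·(2220 − 140)/(140 − 4.000) = 96960 L/s.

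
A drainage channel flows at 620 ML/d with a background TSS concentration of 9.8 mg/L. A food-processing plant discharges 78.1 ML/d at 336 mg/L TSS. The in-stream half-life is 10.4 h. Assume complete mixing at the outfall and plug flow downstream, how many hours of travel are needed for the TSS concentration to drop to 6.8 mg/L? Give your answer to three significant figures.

28.8 h

Flow-weighted average: C = (620.0·9.800 + 78.10·336.0) / 698.1 = 32320/698.1 = 46.29 mg/L.
Half-life 10.4 h → k = ln 2 / 10.4 = 0.06665 h⁻¹ = 1.600 d⁻¹.
46.29·exp(−k·t) = 6.8 → t = ln(46.29/6.8)/k = 103600 s = 28.78 h.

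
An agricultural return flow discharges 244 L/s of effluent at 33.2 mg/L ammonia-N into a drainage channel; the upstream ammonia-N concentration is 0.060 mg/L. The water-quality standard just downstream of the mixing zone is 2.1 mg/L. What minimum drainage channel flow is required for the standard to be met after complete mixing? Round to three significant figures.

Set C_mix = 2.1: (Q·0.06000 + 244.0·33.20) / (Q + 244.0) = 2.1
→ Q = 244.0·(33.20 − 2.1)/(2.1 − 0.06000) = 3720 L/s.

3720 L/s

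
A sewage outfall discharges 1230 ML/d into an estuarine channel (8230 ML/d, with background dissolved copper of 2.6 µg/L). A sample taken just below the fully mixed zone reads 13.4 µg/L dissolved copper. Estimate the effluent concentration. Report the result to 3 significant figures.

Mass balance: 8230·2.600 + 1230·Cₑ = 9460·13.40
→ Cₑ = (9460·13.40 − 8230·2.600) / 1230 = 85.66 µg/L.

85.7 µg/L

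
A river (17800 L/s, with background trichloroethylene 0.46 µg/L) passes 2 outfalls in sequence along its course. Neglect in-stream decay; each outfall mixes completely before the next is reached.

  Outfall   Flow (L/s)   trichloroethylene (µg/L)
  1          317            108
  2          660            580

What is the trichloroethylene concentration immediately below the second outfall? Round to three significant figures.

Below outfall 1: Q → 18120 L/s, C = (17800·0.4600 + 317.0·108.0)/18120 = 2.342 µg/L.
Below outfall 2: Q → 18780 L/s, C = (18120·2.342 + 660.0·580.0)/18780 = 22.65 µg/L.

22.6 µg/L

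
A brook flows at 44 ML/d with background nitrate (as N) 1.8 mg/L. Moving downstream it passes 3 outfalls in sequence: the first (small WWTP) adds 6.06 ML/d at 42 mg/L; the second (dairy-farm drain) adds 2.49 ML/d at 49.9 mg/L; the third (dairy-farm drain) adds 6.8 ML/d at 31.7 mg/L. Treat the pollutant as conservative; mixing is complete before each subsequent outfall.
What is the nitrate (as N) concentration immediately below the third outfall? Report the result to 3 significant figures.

11.3 mg/L

Outfall 1: combined Q = 50.06 ML/d; C = (44.00·1.800 + 6.060·42.00)/50.06 = 6.666 mg/L.
Outfall 2: combined Q = 52.55 ML/d; C = (50.06·6.666 + 2.490·49.90)/52.55 = 8.715 mg/L.
Outfall 3: combined Q = 59.35 ML/d; C = (52.55·8.715 + 6.800·31.70)/59.35 = 11.35 mg/L.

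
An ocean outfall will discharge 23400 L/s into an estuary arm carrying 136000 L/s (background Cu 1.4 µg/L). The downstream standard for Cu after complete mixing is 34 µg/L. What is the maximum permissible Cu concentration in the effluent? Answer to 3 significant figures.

223 µg/L

At the limit, (Qr·Cr + Qe·Cₑ)/(Qr + Qe) = 34:
Cₑ = (159400·34 − 136000·1.400) / 23400 = 223.5 µg/L.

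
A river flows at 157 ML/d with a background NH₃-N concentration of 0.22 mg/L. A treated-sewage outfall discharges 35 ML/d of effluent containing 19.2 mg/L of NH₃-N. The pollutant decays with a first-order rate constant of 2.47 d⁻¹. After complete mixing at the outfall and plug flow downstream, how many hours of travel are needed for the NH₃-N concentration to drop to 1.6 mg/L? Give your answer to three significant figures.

8.09 h

After mixing, C = (157.0·0.2200 + 35.00·19.20) / 192.0 = 706.5/192.0 = 3.680 mg/L.
3.680·exp(−k·t) = 1.6 → t = ln(3.680/1.6)/k = 29130 s = 8.093 h.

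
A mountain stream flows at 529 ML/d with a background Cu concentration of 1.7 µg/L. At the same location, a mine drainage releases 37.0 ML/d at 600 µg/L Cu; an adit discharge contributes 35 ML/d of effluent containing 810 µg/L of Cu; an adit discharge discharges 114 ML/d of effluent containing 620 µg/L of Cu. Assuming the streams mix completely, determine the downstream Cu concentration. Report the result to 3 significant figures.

Mass balance: C = (529.0·1.700 + 37.00·600.0 + 35.00·810.0 + 114.0·620.0) / 715.0 = 122100/715.0 = 170.8 µg/L.

171 µg/L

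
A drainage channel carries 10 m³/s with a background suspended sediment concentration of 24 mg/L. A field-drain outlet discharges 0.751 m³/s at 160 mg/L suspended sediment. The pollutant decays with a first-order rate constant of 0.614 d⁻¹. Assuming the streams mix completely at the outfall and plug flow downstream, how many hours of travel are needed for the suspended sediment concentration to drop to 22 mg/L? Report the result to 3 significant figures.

16.4 h

Mixed concentration C = ΣQC/ΣQ = (10.00·24.00 + 0.7510·160.0) / 10.75 = 360.2/10.75 = 33.50 mg/L.
33.50·exp(−k·t) = 22 → t = ln(33.50/22)/k = 59170 s = 16.44 h.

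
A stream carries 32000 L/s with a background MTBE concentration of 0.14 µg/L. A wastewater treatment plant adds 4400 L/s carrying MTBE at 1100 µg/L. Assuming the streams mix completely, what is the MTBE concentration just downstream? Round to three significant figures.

133 µg/L

Mass balance: C = (32000·0.1400 + 4400·1100) / 36400 = 4844000/36400 = 133.1 µg/L.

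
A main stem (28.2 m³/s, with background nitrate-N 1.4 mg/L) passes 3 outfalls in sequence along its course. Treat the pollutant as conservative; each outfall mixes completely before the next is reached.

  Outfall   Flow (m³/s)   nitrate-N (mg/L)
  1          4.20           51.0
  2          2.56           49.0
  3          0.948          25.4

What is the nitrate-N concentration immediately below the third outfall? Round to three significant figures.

Below outfall 1: Q → 32.40 m³/s, C = (28.20·1.400 + 4.200·51.00)/32.40 = 7.830 mg/L.
Below outfall 2: Q → 34.96 m³/s, C = (32.40·7.830 + 2.560·49.00)/34.96 = 10.84 mg/L.
Below outfall 3: Q → 35.91 m³/s, C = (34.96·10.84 + 0.9480·25.40)/35.91 = 11.23 mg/L.

11.2 mg/L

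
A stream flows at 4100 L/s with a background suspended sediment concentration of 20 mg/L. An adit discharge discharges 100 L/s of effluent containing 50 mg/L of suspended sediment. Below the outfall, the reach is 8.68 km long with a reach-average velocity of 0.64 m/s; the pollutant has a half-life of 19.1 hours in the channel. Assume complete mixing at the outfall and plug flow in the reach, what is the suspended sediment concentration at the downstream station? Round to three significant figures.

18.1 mg/L

Mixed concentration C = ΣQC/ΣQ = (4100·20.00 + 100.0·50.00) / 4200 = 87000/4200 = 20.71 mg/L.
Travel time t = 8.68·1000 / 0.64 = 13560 s = 3.767 h.
Half-life 19.1 h → k = ln 2 / 19.1 = 0.03629 h⁻¹ = 0.8710 d⁻¹.
Decay over the reach: 20.71·exp(−kt) = 20.71·0.8722 = 18.07 mg/L.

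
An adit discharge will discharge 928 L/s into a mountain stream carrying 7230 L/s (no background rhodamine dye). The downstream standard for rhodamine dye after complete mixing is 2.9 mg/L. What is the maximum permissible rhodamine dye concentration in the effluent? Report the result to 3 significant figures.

25.5 mg/L

At the limit, (Qr·Cr + Qe·Cₑ)/(Qr + Qe) = 2.9:
Cₑ = (8158·2.9 − 7230·0) / 928.0 = 25.49 mg/L.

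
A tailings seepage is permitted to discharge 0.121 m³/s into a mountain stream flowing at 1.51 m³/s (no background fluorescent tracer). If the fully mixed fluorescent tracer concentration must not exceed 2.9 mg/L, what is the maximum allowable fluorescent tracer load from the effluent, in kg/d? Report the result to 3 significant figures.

409 kg/d

Mass balance at the limit: 1.510·0 + 0.1210·Cₑ = 1.631·2.9 → Cₑ = 39.09 mg/L.
Load = 0.1210 m³/s × 39.09 g/m³ × 86 400 s/d = 408.7 kg/d.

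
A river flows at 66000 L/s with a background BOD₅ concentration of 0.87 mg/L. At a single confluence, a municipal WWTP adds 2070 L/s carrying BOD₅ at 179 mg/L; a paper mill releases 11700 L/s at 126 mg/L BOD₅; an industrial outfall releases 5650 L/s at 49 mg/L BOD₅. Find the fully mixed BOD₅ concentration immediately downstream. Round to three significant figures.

Mixed concentration C = ΣQC/ΣQ = (66000·0.8700 + 2070·179.0 + 11700·126.0 + 5650·49.00) / 85420 = 2179000/85420 = 25.51 mg/L.

25.5 mg/L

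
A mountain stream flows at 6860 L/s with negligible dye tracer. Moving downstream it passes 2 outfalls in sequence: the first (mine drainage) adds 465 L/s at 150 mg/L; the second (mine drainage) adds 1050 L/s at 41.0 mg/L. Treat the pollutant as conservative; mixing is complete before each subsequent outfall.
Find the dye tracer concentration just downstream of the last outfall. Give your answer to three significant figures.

After outfall 1: Q = 6860 + 465.0 = 7325 L/s; C = (6860·0 + 465.0·150.0)/7325 = 9.522 mg/L.
After outfall 2: Q = 7325 + 1050 = 8375 L/s; C = (7325·9.522 + 1050·41.00)/8375 = 13.47 mg/L.

13.5 mg/L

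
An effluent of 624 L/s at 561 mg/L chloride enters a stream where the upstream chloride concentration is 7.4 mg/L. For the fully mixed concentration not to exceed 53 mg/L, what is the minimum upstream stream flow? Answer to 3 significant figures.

6950 L/s

Set C_mix = 53: (Q·7.400 + 624.0·561.0) / (Q + 624.0) = 53
→ Q = 624.0·(561.0 − 53)/(53 − 7.400) = 6952 L/s.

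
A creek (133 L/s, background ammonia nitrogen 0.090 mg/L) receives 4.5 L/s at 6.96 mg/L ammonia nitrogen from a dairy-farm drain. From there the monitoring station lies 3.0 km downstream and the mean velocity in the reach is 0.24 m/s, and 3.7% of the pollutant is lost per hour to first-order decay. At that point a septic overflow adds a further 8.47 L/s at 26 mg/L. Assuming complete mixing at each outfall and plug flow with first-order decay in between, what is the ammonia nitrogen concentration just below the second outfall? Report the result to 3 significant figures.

1.77 mg/L

Flow-weighted average: C = (133.0·0.09000 + 4.500·6.960) / 137.5 = 43.29/137.5 = 0.3148 mg/L; combined flow 137.5 L/s.
Travel time t = 3.0·1000 / 0.24 = 12500 s = 3.472 h.
3.7%/h lost → k = −ln(1 − 0.037) = 0.03770 h⁻¹.
After decay, C = 0.3148 × e^(−kt) = 0.3148 × 0.8773 = 0.2762 mg/L.
At the second outfall, C = (137.5·0.2762 + 8.470·26.00) / (137.5 + 8.470) = 1.769 mg/L.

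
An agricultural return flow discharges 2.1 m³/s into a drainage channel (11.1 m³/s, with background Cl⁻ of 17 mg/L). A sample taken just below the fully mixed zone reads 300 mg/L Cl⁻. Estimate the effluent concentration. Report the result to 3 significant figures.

1800 mg/L

Mass balance: 11.10·17.00 + 2.100·Cₑ = 13.20·300.0
→ Cₑ = (13.20·300.0 − 11.10·17.00) / 2.100 = 1796 mg/L.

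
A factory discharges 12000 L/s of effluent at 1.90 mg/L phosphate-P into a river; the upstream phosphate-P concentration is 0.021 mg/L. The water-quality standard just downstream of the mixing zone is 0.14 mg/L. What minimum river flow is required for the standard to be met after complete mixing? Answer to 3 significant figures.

Set C_mix = 0.14: (Q·0.02100 + 12000·1.900) / (Q + 12000) = 0.14
→ Q = 12000·(1.900 − 0.14)/(0.14 − 0.02100) = 177500 L/s.

177000 L/s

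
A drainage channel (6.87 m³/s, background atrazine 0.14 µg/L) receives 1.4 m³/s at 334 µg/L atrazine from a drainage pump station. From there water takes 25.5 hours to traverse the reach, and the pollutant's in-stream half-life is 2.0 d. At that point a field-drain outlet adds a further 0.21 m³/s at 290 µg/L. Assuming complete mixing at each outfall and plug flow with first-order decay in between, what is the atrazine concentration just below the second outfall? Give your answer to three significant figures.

45.4 µg/L

Flow-weighted average: C = (6.870·0.1400 + 1.400·334.0) / 8.270 = 468.6/8.270 = 56.66 µg/L; combined flow 8.270 m³/s.
Half-life 2.0 d → k = ln 2 / 2.0 = 0.3466 d⁻¹.
Decay over the reach: 56.66·exp(−kt) = 56.66·0.6920 = 39.20 µg/L.
Second outfall: C = (8.270·39.20 + 0.2100·290.0)/8.480 = 45.42 µg/L.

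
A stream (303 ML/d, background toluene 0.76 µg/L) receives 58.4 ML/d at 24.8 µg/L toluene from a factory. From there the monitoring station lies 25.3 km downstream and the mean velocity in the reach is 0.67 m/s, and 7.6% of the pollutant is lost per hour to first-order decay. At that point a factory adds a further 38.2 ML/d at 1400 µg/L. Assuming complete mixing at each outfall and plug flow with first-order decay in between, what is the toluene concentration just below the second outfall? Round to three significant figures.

Mixed concentration C = ΣQC/ΣQ = (303.0·0.7600 + 58.40·24.80) / 361.4 = 1679/361.4 = 4.645 µg/L; combined flow 361.4 ML/d.
Travel time t = 25.3·1000 / 0.67 = 37760 s = 10.49 h.
7.6%/h lost → k = −ln(1 − 0.076) = 0.07904 h⁻¹.
Decay over the reach: 4.645·exp(−kt) = 4.645·0.4364 = 2.027 µg/L.
At the second outfall, C = (361.4·2.027 + 38.20·1400) / (361.4 + 38.20) = 135.7 µg/L.

136 µg/L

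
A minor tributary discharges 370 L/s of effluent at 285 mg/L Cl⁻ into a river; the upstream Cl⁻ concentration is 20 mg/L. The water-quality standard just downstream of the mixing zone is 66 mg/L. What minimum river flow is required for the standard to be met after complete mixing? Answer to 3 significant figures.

Set C_mix = 66: (Q·20.00 + 370.0·285.0) / (Q + 370.0) = 66
→ Q = 370.0·(285.0 − 66)/(66 − 20.00) = 1762 L/s.

1760 L/s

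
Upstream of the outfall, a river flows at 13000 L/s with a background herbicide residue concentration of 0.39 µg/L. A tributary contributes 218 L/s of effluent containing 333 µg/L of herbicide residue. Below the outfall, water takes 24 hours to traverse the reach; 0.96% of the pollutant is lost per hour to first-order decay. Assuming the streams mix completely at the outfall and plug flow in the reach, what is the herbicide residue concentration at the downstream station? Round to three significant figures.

Mass balance: C = (13000·0.3900 + 218.0·333.0) / 13220 = 77660/13220 = 5.876 µg/L.
0.96%/h lost → k = −ln(1 − 0.0096) = 0.009646 h⁻¹.
Applying C = C₀e^(−kt): 5.876 × 0.7933 = 4.661 µg/L.

4.66 µg/L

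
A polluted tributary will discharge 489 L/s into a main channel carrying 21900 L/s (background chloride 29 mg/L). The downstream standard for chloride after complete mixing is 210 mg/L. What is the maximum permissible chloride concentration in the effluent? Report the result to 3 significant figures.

8320 mg/L

At the limit, (Qr·Cr + Qe·Cₑ)/(Qr + Qe) = 210:
Cₑ = (22390·210 − 21900·29.00) / 489.0 = 8316 mg/L.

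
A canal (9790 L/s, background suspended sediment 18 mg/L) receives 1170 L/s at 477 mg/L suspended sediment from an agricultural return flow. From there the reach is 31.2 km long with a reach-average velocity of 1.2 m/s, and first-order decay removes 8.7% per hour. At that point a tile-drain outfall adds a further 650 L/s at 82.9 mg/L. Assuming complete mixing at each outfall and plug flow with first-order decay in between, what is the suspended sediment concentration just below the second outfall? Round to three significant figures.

Conservation of mass: C = (9790·18.00 + 1170·477.0) / 10960 = 734300/10960 = 67.00 mg/L; combined flow 10960 L/s.
Travel time t = 31.2·1000 / 1.2 = 26000 s = 7.222 h.
8.7%/h lost → k = −ln(1 − 0.087) = 0.09102 h⁻¹.
After decay, C = 67.00 × e^(−kt) = 67.00 × 0.5182 = 34.72 mg/L.
At the second outfall, C = (10960·34.72 + 650.0·82.90) / (10960 + 650.0) = 37.42 mg/L.

37.4 mg/L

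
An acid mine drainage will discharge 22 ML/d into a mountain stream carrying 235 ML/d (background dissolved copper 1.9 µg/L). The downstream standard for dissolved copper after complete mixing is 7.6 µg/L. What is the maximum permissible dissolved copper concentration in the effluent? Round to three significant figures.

68.5 µg/L

At the limit, (Qr·Cr + Qe·Cₑ)/(Qr + Qe) = 7.6:
Cₑ = (257.0·7.6 − 235.0·1.900) / 22.00 = 68.49 µg/L.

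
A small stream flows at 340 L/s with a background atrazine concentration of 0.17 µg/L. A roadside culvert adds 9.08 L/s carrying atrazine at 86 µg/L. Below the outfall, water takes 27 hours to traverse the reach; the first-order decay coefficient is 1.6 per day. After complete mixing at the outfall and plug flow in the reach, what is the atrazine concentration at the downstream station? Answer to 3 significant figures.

After mixing, C = (340.0·0.1700 + 9.080·86.00) / 349.1 = 838.7/349.1 = 2.403 µg/L.
Applying C = C₀e^(−kt): 2.403 × 0.1653 = 0.3971 µg/L.

0.397 µg/L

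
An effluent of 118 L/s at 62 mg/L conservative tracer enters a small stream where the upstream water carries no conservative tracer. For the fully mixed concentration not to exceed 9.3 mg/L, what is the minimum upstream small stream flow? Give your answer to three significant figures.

669 L/s

Set C_mix = 9.3: (Q·0 + 118.0·62.00) / (Q + 118.0) = 9.3
→ Q = 118.0·(62.00 − 9.3)/(9.3 − 0) = 668.7 L/s.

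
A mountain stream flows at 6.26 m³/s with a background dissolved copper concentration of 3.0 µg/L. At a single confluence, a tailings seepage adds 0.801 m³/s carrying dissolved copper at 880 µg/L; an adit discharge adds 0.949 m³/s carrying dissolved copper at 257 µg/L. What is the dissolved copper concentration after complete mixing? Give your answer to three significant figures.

121 µg/L

Flow-weighted average: C = (6.260·3.000 + 0.8010·880.0 + 0.9490·257.0) / 8.010 = 967.6/8.010 = 120.8 µg/L.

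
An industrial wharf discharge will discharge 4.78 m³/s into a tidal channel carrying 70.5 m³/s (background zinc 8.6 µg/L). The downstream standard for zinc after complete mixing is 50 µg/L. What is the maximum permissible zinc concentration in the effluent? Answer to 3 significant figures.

661 µg/L

At the limit, (Qr·Cr + Qe·Cₑ)/(Qr + Qe) = 50:
Cₑ = (75.28·50 − 70.50·8.600) / 4.780 = 660.6 µg/L.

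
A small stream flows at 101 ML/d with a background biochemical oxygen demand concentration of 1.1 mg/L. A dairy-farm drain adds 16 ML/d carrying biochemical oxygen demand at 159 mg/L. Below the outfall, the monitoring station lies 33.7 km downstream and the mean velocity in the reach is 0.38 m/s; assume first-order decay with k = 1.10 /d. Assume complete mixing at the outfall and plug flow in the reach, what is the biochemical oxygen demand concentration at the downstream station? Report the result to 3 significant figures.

After mixing, C = (101.0·1.100 + 16.00·159.0) / 117.0 = 2655/117.0 = 22.69 mg/L.
Travel time t = 33.7·1000 / 0.38 = 88680 s = 24.63 h.
Applying C = C₀e^(−kt): 22.69 × 0.3233 = 7.337 mg/L.

7.34 mg/L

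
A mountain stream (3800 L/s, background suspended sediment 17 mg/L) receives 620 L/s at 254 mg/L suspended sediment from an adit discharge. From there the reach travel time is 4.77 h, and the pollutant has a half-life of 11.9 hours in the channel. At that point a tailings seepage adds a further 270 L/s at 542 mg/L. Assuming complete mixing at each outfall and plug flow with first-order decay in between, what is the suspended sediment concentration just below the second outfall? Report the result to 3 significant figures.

Conservation of mass: C = (3800·17.00 + 620.0·254.0) / 4420 = 222100/4420 = 50.24 mg/L; combined flow 4420 L/s.
Half-life 11.9 h → k = ln 2 / 11.9 = 0.05825 h⁻¹ = 1.398 d⁻¹.
First-order decay: C = 50.24·exp(−k·t) = 50.24·0.7574 = 38.06 mg/L.
At the second outfall, C = (4420·38.06 + 270.0·542.0) / (4420 + 270.0) = 67.07 mg/L.

67.1 mg/L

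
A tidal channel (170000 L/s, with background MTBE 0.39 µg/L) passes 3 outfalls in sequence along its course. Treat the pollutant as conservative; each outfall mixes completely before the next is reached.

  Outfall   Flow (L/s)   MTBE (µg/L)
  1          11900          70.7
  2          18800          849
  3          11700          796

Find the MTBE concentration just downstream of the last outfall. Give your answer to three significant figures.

After outfall 1: Q = 170000 + 11900 = 181900 L/s; C = (170000·0.3900 + 11900·70.70)/181900 = 4.990 µg/L.
After outfall 2: Q = 181900 + 18800 = 200700 L/s; C = (181900·4.990 + 18800·849.0)/200700 = 84.05 µg/L.
After outfall 3: Q = 200700 + 11700 = 212400 L/s; C = (200700·84.05 + 11700·796.0)/212400 = 123.3 µg/L.

123 µg/L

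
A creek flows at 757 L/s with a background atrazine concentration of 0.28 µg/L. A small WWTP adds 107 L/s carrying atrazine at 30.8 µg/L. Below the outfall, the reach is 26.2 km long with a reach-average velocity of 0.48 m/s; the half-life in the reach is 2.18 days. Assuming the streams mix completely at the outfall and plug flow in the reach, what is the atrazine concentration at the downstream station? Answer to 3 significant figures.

3.32 µg/L

Mixed concentration C = ΣQC/ΣQ = (757.0·0.2800 + 107.0·30.80) / 864.0 = 3508/864.0 = 4.060 µg/L.
Travel time t = 26.2·1000 / 0.48 = 54580 s = 15.16 h.
Half-life 2.18 d → k = ln 2 / 2.18 = 0.3180 d⁻¹.
After decay, C = 4.060 × e^(−kt) = 4.060 × 0.8180 = 3.321 µg/L.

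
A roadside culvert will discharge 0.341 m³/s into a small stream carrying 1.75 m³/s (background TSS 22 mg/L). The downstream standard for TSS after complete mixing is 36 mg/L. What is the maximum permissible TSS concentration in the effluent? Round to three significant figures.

At the limit, (Qr·Cr + Qe·Cₑ)/(Qr + Qe) = 36:
Cₑ = (2.091·36 − 1.750·22.00) / 0.3410 = 107.8 mg/L.

108 mg/L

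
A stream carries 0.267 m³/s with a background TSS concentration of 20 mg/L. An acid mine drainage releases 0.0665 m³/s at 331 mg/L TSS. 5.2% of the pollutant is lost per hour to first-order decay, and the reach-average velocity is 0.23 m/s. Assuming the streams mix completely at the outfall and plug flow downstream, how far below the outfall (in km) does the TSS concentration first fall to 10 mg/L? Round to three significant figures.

Conservation of mass: C = (0.2670·20.00 + 0.06650·331.0) / 0.3335 = 27.35/0.3335 = 82.01 mg/L.
5.2%/h lost → k = −ln(1 − 0.052) = 0.05340 h⁻¹.
Set 82.01·exp(−k·t) = 10 → t = ln(82.01/10)/k = 141900 s = 39.41 h.
Distance = v·t = 0.23·141900 = 32630 m = 32.63 km.

32.6 km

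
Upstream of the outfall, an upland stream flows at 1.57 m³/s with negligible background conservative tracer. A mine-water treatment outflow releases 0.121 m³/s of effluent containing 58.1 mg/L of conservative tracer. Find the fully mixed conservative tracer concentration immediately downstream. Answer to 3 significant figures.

Conservation of mass: C = (1.570·0 + 0.1210·58.10) / 1.691 = 7.030/1.691 = 4.157 mg/L.

4.16 mg/L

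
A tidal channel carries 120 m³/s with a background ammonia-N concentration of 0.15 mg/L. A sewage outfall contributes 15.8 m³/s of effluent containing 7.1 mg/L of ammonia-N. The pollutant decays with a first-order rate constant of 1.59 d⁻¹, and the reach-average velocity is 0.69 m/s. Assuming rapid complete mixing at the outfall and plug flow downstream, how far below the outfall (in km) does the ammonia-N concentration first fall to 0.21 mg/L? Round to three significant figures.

After mixing, C = (120.0·0.1500 + 15.80·7.100) / 135.8 = 130.2/135.8 = 0.9586 mg/L.
Set 0.9586·exp(−k·t) = 0.21 → t = ln(0.9586/0.21)/k = 82510 s = 22.92 h.
Distance = v·t = 0.69·82510 = 56930 m = 56.93 km.

56.9 km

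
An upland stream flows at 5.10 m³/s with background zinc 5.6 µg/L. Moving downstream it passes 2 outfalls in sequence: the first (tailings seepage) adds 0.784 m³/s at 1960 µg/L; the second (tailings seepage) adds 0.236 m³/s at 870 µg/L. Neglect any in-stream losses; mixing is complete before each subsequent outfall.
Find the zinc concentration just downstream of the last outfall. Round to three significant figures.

Outfall 1: combined Q = 5.884 m³/s; C = (5.100·5.600 + 0.7840·1960)/5.884 = 266.0 µg/L.
Outfall 2: combined Q = 6.120 m³/s; C = (5.884·266.0 + 0.2360·870.0)/6.120 = 289.3 µg/L.

289 µg/L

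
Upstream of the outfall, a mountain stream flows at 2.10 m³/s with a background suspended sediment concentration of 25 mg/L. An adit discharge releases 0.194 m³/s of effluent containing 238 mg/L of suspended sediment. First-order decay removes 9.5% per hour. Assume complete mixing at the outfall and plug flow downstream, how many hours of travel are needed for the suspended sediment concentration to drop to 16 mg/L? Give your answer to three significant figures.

9.91 h

Conservation of mass: C = (2.100·25.00 + 0.1940·238.0) / 2.294 = 98.67/2.294 = 43.01 mg/L.
9.5%/h lost → k = −ln(1 − 0.095) = 0.09982 h⁻¹.
43.01·exp(−k·t) = 16 → t = ln(43.01/16)/k = 35670 s = 9.907 h.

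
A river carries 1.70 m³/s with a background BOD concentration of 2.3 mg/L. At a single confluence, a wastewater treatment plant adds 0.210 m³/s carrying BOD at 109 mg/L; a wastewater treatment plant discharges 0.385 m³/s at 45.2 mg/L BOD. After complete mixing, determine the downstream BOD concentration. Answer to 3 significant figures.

19.3 mg/L

Conservation of mass: C = (1.700·2.300 + 0.2100·109.0 + 0.3850·45.20) / 2.295 = 44.20/2.295 = 19.26 mg/L.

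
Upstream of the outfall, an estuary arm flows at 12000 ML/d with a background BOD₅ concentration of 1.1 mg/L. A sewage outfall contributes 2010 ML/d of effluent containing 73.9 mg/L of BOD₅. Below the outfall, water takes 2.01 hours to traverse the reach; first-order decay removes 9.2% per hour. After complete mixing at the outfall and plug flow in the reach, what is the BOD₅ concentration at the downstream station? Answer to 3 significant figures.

After mixing, C = (12000·1.100 + 2010·73.90) / 14010 = 161700/14010 = 11.54 mg/L.
9.2%/h lost → k = −ln(1 − 0.092) = 0.09651 h⁻¹.
Applying C = C₀e^(−kt): 11.54 × 0.8237 = 9.509 mg/L.

9.51 mg/L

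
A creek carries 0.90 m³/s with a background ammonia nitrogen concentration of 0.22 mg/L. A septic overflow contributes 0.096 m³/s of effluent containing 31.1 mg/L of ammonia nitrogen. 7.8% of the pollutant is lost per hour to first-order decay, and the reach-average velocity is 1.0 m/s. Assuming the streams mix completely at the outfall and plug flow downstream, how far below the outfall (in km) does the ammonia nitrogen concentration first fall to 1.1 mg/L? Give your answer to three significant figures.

47.3 km

Flow-weighted average: C = (0.9000·0.2200 + 0.09600·31.10) / 0.9960 = 3.184/0.9960 = 3.196 mg/L.
7.8%/h lost → k = −ln(1 − 0.078) = 0.08121 h⁻¹.
Set 3.196·exp(−k·t) = 1.1 → t = ln(3.196/1.1)/k = 47290 s = 13.14 h.
Distance = v·t = 1.0·47290 = 47290 m = 47.29 km.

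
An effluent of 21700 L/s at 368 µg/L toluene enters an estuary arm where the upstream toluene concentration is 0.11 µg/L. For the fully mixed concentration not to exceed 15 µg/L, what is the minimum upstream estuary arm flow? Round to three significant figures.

Set C_mix = 15: (Q·0.1100 + 21700·368.0) / (Q + 21700) = 15
→ Q = 21700·(368.0 − 15)/(15 − 0.1100) = 514400 L/s.

514000 L/s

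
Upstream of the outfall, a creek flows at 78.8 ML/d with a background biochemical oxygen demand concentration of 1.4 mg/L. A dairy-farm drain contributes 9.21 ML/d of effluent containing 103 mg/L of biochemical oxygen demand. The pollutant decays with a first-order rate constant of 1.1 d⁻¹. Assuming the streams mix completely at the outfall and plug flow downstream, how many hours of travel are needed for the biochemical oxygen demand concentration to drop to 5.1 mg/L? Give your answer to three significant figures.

After mixing, C = (78.80·1.400 + 9.210·103.0) / 88.01 = 1059/88.01 = 12.03 mg/L.
12.03·exp(−k·t) = 5.1 → t = ln(12.03/5.1)/k = 67420 s = 18.73 h.

18.7 h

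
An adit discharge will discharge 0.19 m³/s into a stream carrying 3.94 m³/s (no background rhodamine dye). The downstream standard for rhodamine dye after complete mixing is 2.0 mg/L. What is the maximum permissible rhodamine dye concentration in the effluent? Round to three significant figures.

43.5 mg/L

At the limit, (Qr·Cr + Qe·Cₑ)/(Qr + Qe) = 2.0:
Cₑ = (4.130·2.0 − 3.940·0) / 0.1900 = 43.47 mg/L.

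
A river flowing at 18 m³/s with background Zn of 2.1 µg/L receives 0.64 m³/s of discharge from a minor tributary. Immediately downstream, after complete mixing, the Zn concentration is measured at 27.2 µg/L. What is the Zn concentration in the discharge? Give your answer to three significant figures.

Mass balance: 18.00·2.100 + 0.6400·Cₑ = 18.64·27.20
→ Cₑ = (18.64·27.20 − 18.00·2.100) / 0.6400 = 733.1 µg/L.

733 µg/L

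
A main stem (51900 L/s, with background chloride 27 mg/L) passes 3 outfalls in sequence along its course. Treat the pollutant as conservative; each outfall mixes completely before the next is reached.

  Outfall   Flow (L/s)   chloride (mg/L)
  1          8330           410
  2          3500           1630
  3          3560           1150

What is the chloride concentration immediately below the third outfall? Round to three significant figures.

Below outfall 1: Q → 60230 L/s, C = (51900·27.00 + 8330·410.0)/60230 = 79.97 mg/L.
Below outfall 2: Q → 63730 L/s, C = (60230·79.97 + 3500·1630)/63730 = 165.1 mg/L.
Below outfall 3: Q → 67290 L/s, C = (63730·165.1 + 3560·1150)/67290 = 217.2 mg/L.

217 mg/L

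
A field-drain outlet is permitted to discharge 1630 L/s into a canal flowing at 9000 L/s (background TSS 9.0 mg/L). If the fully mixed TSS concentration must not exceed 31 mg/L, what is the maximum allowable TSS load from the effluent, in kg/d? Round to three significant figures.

Mass balance at the limit: 9000·9.000 + 1630·Cₑ = 10630·31 → Cₑ = 152.5 mg/L.
1630 L/s = 1.630 m³/s. Load = 1.630 m³/s × 152.5 g/m³ × 86 400 s/d = 21470 kg/d.

21500 kg/d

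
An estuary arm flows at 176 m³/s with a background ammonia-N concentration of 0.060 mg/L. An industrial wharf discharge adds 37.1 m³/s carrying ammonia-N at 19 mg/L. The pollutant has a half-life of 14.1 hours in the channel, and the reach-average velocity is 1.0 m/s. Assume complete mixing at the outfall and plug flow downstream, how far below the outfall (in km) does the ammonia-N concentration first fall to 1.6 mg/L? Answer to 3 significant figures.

54.3 km

Conservation of mass: C = (176.0·0.06000 + 37.10·19.00) / 213.1 = 715.5/213.1 = 3.357 mg/L.
Half-life 14.1 h → k = ln 2 / 14.1 = 0.04916 h⁻¹ = 1.180 d⁻¹.
Set 3.357·exp(−k·t) = 1.6 → t = ln(3.357/1.6)/k = 54280 s = 15.08 h.
Distance = v·t = 1.0·54280 = 54280 m = 54.28 km.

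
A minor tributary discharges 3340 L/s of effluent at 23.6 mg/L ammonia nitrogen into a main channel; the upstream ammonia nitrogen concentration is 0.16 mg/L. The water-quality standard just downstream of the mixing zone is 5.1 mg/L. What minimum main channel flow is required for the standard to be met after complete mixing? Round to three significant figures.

Set C_mix = 5.1: (Q·0.1600 + 3340·23.60) / (Q + 3340) = 5.1
→ Q = 3340·(23.60 − 5.1)/(5.1 − 0.1600) = 12510 L/s.

12500 L/s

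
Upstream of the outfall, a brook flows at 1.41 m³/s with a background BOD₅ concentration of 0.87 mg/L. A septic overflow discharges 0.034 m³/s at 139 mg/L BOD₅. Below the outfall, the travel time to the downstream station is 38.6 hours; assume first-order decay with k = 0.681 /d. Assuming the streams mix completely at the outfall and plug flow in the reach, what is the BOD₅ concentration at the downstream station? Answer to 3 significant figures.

1.38 mg/L

Mass balance: C = (1.410·0.8700 + 0.03400·139.0) / 1.444 = 5.953/1.444 = 4.122 mg/L.
Applying C = C₀e^(−kt): 4.122 × 0.3344 = 1.379 mg/L.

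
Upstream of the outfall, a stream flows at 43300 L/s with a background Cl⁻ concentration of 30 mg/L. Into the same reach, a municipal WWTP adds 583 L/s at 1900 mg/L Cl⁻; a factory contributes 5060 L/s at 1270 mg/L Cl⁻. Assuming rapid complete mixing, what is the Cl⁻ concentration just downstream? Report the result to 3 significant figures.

180 mg/L

After mixing, C = (43300·30.00 + 583.0·1900 + 5060·1270) / 48940 = 8833000/48940 = 180.5 mg/L.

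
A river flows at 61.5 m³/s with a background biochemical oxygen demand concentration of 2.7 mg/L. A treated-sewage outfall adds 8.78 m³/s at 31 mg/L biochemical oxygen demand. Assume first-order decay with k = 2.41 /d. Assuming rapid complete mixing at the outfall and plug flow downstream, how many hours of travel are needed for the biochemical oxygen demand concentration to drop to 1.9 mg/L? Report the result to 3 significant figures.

11.8 h

Flow-weighted average: C = (61.50·2.700 + 8.780·31.00) / 70.28 = 438.2/70.28 = 6.235 mg/L.
6.235·exp(−k·t) = 1.9 → t = ln(6.235/1.9)/k = 42600 s = 11.83 h.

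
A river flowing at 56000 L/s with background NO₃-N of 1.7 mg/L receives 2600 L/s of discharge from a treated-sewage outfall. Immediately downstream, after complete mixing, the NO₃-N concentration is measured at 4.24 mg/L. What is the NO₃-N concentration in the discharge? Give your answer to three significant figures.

Mass balance: 56000·1.700 + 2600·Cₑ = 58600·4.240
→ Cₑ = (58600·4.240 − 56000·1.700) / 2600 = 58.95 mg/L.

58.9 mg/L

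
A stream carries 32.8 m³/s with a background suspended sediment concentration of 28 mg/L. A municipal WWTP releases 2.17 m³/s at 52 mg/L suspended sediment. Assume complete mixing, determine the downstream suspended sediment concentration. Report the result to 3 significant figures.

29.5 mg/L

Mass balance: C = (32.80·28.00 + 2.170·52.00) / 34.97 = 1031/34.97 = 29.49 mg/L.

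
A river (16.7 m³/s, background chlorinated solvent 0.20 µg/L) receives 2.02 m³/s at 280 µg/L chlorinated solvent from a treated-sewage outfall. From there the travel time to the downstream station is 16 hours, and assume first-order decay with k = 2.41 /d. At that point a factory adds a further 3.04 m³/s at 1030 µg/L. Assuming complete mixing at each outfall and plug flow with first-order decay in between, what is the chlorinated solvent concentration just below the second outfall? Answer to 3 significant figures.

149 µg/L

Flow-weighted average: C = (16.70·0.2000 + 2.020·280.0) / 18.72 = 568.9/18.72 = 30.39 µg/L; combined flow 18.72 m³/s.
After decay, C = 30.39 × e^(−kt) = 30.39 × 0.2006 = 6.095 µg/L.
At the second outfall, C = (18.72·6.095 + 3.040·1030) / (18.72 + 3.040) = 149.1 µg/L.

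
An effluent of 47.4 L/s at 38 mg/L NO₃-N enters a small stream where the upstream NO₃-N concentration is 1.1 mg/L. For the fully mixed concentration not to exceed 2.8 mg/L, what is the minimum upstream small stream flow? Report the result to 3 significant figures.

Set C_mix = 2.8: (Q·1.100 + 47.40·38.00) / (Q + 47.40) = 2.8
→ Q = 47.40·(38.00 − 2.8)/(2.8 − 1.100) = 981.5 L/s.

981 L/s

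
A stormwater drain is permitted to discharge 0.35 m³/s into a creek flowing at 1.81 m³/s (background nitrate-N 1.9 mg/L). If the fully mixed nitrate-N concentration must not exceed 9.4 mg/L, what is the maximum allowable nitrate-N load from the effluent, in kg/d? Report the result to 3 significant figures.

1460 kg/d

Mass balance at the limit: 1.810·1.900 + 0.3500·Cₑ = 2.160·9.4 → Cₑ = 48.19 mg/L.
Load = 0.3500 m³/s × 48.19 g/m³ × 86 400 s/d = 1457 kg/d.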